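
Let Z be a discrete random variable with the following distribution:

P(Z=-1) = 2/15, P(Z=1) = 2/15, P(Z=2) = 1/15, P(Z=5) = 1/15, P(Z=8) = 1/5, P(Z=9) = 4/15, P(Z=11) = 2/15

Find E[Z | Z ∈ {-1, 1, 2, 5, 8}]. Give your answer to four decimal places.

P(Z ∈ {-1, 1, 2, 5, 8}) = 2/15 + 2/15 + 1/15 + 1/15 + 1/5 = 3/5.
E[Z | Z ∈ {-1, 1, 2, 5, 8}] = [(-1)·2/15 + 1·2/15 + 2·1/15 + 5·1/15 + 8·1/5] / (3/5)
 = 31/15 / (3/5)
 = 31/9

3.4444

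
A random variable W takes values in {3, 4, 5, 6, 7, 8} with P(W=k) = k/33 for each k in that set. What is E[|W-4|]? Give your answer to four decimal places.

2.2121

E[|W-4|] = Σ |w-4|·P(W=w)
 = 1·1/11 + 0·4/33 + 1·5/33 + 2·2/11 + 3·7/33 + 4·8/33
 = 1/11 + 0 + 5/33 + 4/11 + 7/11 + 32/33
 = 73/33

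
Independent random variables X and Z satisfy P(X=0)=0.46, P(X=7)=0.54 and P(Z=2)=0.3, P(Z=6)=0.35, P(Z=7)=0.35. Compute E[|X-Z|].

E[|X-Z|] = Σ_x Σ_z |x-z| · P(X=x)P(Z=z)
 = 2·0.138 + 6·0.161 + 7·0.161 + 5·0.162 + 1·0.189 + 0·0.189
 = 0.276 + 0.966 + 1.127 + 0.81 + 0.189 + 0
 = 3.368

3.368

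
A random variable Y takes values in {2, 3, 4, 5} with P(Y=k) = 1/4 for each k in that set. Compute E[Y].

E[Y] = Σ y·P(Y=y)
 = 2·1/4 + 3·1/4 + 4·1/4 + 5·1/4
 = 1/2 + 3/4 + 1 + 5/4
 = 7/2

3.5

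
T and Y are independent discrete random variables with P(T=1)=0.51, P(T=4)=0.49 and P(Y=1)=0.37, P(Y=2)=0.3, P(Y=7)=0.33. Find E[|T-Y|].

2.4858

E[|T-Y|] = Σ_t Σ_y |t-y| · P(T=t)P(Y=y)
 = 0·0.1887 + 1·0.153 + 6·0.1683 + 3·0.1813 + 2·0.147 + 3·0.1617
 = 0 + 0.153 + 1.0098 + 0.5439 + 0.294 + 0.4851
 = 2.4858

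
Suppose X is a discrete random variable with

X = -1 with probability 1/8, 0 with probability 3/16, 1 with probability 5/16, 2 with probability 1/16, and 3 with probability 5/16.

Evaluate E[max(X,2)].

2.3125

E[max(X,2)] = Σ max(x,2)·P(X=x)
 = 2·1/8 + 2·3/16 + 2·5/16 + 2·1/16 + 3·5/16
 = 1/4 + 3/8 + 5/8 + 1/8 + 15/16
 = 37/16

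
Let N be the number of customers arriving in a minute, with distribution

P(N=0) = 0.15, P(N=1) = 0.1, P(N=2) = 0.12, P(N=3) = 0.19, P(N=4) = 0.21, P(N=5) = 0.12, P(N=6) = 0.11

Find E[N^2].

E[N^2] = Σ n^2·P(N=n)
 = 0·0.15 + 1·0.1 + 4·0.12 + 9·0.19 + 16·0.21 + 25·0.12 + 36·0.11
 = 0 + 0.1 + 0.48 + 1.71 + 3.36 + 3 + 3.96
 = 12.61

12.61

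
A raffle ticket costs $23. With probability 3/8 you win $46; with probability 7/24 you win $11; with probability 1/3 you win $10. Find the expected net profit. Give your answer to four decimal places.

E[payout] = 46·3/8 + 11·7/24 + 10·1/3
 = 69/4 + 77/24 + 10/3
 = 571/24
Net = 571/24 - 23 = 19/24

0.7917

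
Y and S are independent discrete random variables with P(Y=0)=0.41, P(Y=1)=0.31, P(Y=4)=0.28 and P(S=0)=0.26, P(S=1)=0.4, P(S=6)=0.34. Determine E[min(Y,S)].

E[min(Y,S)] = Σ_y Σ_s min(y,s) · P(Y=y)P(S=s)
 = 0·0.1066 + 0·0.164 + 0·0.1394 + 0·0.0806 + 1·0.124 + 1·0.1054 + 0·0.0728 + 1·0.112 + 4·0.0952
 = 0 + 0 + 0 + 0 + 0.124 + 0.1054 + 0 + 0.112 + 0.3808
 = 0.7222

0.7222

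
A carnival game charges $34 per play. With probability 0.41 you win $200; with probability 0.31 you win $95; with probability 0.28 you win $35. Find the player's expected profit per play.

E[payout] = 200·0.41 + 95·0.31 + 35·0.28
 = 82 + 29.45 + 9.8
 = 121.25
Net = 121.25 - 34 = 87.25

87.25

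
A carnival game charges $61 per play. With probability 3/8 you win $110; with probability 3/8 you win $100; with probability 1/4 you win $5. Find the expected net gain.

19

E[payout] = 110·3/8 + 100·3/8 + 5·1/4
 = 165/4 + 75/2 + 5/4
 = 80
Net = 80 - 61 = 19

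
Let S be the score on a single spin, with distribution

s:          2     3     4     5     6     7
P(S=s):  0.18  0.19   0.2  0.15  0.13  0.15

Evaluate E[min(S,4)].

E[min(S,4)] = Σ min(s,4)·P(S=s)
 = 2·0.18 + 3·0.19 + 4·0.2 + 4·0.15 + 4·0.13 + 4·0.15
 = 0.36 + 0.57 + 0.8 + 0.6 + 0.52 + 0.6
 = 3.45

3.45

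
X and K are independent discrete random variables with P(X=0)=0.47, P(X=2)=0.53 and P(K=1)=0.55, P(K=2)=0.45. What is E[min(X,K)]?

E[min(X,K)] = Σ_x Σ_k min(x,k) · P(X=x)P(K=k)
 = 0·0.2585 + 0·0.2115 + 1·0.2915 + 2·0.2385
 = 0 + 0 + 0.2915 + 0.477
 = 0.7685

0.7685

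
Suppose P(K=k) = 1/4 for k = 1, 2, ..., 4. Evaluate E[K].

E[K] = Σ k·P(K=k)
 = 1·1/4 + 2·1/4 + 3·1/4 + 4·1/4
 = 1/4 + 1/2 + 3/4 + 1
 = 5/2

2.5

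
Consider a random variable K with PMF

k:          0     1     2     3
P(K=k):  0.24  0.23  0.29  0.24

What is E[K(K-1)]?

E[K(K-1)] = Σ k(k-1)·P(K=k)
 = 0·0.24 + 0·0.23 + 2·0.29 + 6·0.24
 = 0 + 0 + 0.58 + 1.44
 = 2.02

2.02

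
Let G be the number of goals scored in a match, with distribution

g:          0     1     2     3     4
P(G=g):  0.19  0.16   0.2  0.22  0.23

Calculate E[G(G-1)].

4.48

E[G(G-1)] = Σ g(g-1)·P(G=g)
 = 0·0.19 + 0·0.16 + 2·0.2 + 6·0.22 + 12·0.23
 = 0 + 0 + 0.4 + 1.32 + 2.76
 = 4.48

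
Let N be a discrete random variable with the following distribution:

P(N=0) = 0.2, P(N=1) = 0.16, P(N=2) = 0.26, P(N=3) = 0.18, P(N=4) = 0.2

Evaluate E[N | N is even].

2

P(N is even) = 0.2 + 0.26 + 0.2 = 0.66.
E[N | N is even] = [0·0.2 + 2·0.26 + 4·0.2] / 0.66
 = 1.32 / 0.66
 = 2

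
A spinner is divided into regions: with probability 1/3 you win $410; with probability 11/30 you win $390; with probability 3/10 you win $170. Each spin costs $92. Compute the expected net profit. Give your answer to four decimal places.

E[payout] = 410·1/3 + 390·11/30 + 170·3/10
 = 410/3 + 143 + 51
 = 992/3
Net = 992/3 - 92 = 716/3

238.6667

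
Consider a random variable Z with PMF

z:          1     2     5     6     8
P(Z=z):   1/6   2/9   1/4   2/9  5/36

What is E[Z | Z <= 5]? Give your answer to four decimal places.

P(Z <= 5) = 1/6 + 2/9 + 1/4 = 23/36.
E[Z | Z <= 5] = [1·1/6 + 2·2/9 + 5·1/4] / (23/36)
 = 67/36 / (23/36)
 = 67/23

2.9130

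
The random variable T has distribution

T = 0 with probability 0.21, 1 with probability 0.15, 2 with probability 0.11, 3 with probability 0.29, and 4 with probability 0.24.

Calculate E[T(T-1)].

4.84

E[T(T-1)] = Σ t(t-1)·P(T=t)
 = 0·0.21 + 0·0.15 + 2·0.11 + 6·0.29 + 12·0.24
 = 0 + 0 + 0.22 + 1.74 + 2.88
 = 4.84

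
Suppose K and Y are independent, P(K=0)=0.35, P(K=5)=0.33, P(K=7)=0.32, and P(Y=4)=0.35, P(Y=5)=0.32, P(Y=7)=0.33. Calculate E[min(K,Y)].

3.2337

E[min(K,Y)] = Σ_k Σ_y min(k,y) · P(K=k)P(Y=y)
 = 0·0.1225 + 0·0.112 + 0·0.1155 + 4·0.1155 + 5·0.1056 + 5·0.1089 + 4·0.112 + 5·0.1024 + 7·0.1056
 = 0 + 0 + 0 + 0.462 + 0.528 + 0.5445 + 0.448 + 0.512 + 0.7392
 = 3.2337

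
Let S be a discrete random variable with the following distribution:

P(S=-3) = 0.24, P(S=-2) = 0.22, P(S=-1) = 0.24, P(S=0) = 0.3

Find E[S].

-1.4

E[S] = Σ s·P(S=s)
 = (-3)·0.24 + (-2)·0.22 + (-1)·0.24 + 0·0.3
 = (-0.72) + (-0.44) + (-0.24) + 0
 = -1.4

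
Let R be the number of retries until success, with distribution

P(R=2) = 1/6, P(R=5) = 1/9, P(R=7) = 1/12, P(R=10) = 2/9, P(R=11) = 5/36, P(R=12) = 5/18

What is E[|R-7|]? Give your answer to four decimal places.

E[|R-7|] = Σ |r-7|·P(R=r)
 = 5·1/6 + 2·1/9 + 0·1/12 + 3·2/9 + 4·5/36 + 5·5/18
 = 5/6 + 2/9 + 0 + 2/3 + 5/9 + 25/18
 = 11/3

3.6667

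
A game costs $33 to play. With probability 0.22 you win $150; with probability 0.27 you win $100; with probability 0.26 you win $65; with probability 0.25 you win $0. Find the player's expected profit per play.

43.9

E[payout] = 150·0.22 + 100·0.27 + 65·0.26 + 0·0.25
 = 33 + 27 + 16.9 + 0
 = 76.9
Net = 76.9 - 33 = 43.9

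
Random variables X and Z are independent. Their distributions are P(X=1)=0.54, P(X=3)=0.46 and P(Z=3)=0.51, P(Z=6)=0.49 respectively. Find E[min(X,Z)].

E[min(X,Z)] = Σ_x Σ_z min(x,z) · P(X=x)P(Z=z)
 = 1·0.2754 + 1·0.2646 + 3·0.2346 + 3·0.2254
 = 0.2754 + 0.2646 + 0.7038 + 0.6762
 = 1.92

1.92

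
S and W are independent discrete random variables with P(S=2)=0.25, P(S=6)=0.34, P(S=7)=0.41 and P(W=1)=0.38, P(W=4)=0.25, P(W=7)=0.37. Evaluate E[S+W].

9.38

E[S+W] = Σ_s Σ_w (s+w) · P(S=s)P(W=w)
 = 3·0.095 + 6·0.0625 + 9·0.0925 + 7·0.1292 + 10·0.085 + 13·0.1258 + 8·0.1558 + 11·0.1025 + 14·0.1517
 = 0.285 + 0.375 + 0.8325 + 0.9044 + 0.85 + 1.6354 + 1.2464 + 1.1275 + 2.1238
 = 9.38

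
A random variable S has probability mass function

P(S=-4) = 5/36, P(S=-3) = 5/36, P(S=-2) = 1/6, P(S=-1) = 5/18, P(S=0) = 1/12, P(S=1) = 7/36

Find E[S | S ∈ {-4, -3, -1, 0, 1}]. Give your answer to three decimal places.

-1.267

P(S ∈ {-4, -3, -1, 0, 1}) = 5/36 + 5/36 + 5/18 + 1/12 + 7/36 = 5/6.
E[S | S ∈ {-4, -3, -1, 0, 1}] = [(-4)·5/36 + (-3)·5/36 + (-1)·5/18 + 0·1/12 + 1·7/36] / (5/6)
 = -19/18 / (5/6)
 = -19/15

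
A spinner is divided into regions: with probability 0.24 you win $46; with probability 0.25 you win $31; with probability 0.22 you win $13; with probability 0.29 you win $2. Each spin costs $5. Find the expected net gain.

E[payout] = 46·0.24 + 31·0.25 + 13·0.22 + 2·0.29
 = 11.04 + 7.75 + 2.86 + 0.58
 = 22.23
Net = 22.23 - 5 = 17.23

17.23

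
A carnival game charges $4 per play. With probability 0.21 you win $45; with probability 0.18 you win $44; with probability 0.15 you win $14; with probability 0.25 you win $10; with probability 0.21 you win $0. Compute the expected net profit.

17.97

E[payout] = 45·0.21 + 44·0.18 + 14·0.15 + 10·0.25 + 0·0.21
 = 9.45 + 7.92 + 2.1 + 2.5 + 0
 = 21.97
Net = 21.97 - 4 = 17.97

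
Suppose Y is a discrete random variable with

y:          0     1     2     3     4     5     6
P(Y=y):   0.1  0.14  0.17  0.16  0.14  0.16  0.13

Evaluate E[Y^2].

E[Y^2] = Σ y^2·P(Y=y)
 = 0·0.1 + 1·0.14 + 4·0.17 + 9·0.16 + 16·0.14 + 25·0.16 + 36·0.13
 = 0 + 0.14 + 0.68 + 1.44 + 2.24 + 4 + 4.68
 = 13.18

13.18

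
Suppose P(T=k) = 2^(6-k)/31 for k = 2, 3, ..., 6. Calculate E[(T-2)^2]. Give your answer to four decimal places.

E[(T-2)^2] = Σ (t-2)^2·P(T=t)
 = 0·16/31 + 1·8/31 + 4·4/31 + 9·2/31 + 16·1/31
 = 0 + 8/31 + 16/31 + 18/31 + 16/31
 = 58/31

1.8710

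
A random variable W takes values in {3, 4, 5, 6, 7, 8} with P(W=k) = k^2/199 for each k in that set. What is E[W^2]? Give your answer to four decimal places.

43.9950

E[W^2] = Σ w^2·P(W=w)
 = 9·9/199 + 16·16/199 + 25·25/199 + 36·36/199 + 49·49/199 + 64·64/199
 = 81/199 + 256/199 + 625/199 + 1296/199 + 2401/199 + 4096/199
 = 8755/199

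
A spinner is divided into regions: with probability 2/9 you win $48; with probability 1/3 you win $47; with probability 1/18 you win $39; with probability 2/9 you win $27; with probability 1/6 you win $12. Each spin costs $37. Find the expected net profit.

E[payout] = 48·2/9 + 47·1/3 + 39·1/18 + 27·2/9 + 12·1/6
 = 32/3 + 47/3 + 13/6 + 6 + 2
 = 73/2
Net = 73/2 - 37 = -1/2

-0.5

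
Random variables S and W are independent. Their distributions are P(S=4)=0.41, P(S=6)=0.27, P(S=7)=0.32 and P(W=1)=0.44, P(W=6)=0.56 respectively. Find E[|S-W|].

E[|S-W|] = Σ_s Σ_w |s-w| · P(S=s)P(W=w)
 = 3·0.1804 + 2·0.2296 + 5·0.1188 + 0·0.1512 + 6·0.1408 + 1·0.1792
 = 0.5412 + 0.4592 + 0.594 + 0 + 0.8448 + 0.1792
 = 2.6184

2.6184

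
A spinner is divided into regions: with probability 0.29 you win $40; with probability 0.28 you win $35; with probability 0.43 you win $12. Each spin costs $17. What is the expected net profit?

9.56

E[payout] = 40·0.29 + 35·0.28 + 12·0.43
 = 11.6 + 9.8 + 5.16
 = 26.56
Net = 26.56 - 17 = 9.56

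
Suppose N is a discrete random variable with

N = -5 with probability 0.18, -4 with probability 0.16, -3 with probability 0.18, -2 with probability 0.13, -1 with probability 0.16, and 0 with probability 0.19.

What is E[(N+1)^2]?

5.36

E[(N+1)^2] = Σ (n+1)^2·P(N=n)
 = 16·0.18 + 9·0.16 + 4·0.18 + 1·0.13 + 0·0.16 + 1·0.19
 = 2.88 + 1.44 + 0.72 + 0.13 + 0 + 0.19
 = 5.36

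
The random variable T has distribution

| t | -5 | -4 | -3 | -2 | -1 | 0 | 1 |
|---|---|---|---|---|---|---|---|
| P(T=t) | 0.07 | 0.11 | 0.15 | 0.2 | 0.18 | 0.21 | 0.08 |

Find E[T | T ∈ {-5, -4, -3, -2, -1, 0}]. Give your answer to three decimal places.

P(T ∈ {-5, -4, -3, -2, -1, 0}) = 0.07 + 0.11 + 0.15 + 0.2 + 0.18 + 0.21 = 0.92.
E[T | T ∈ {-5, -4, -3, -2, -1, 0}] = [(-5)·0.07 + (-4)·0.11 + (-3)·0.15 + (-2)·0.2 + (-1)·0.18 + 0·0.21] / 0.92
 = -1.82 / 0.92
 = -91/46

-1.978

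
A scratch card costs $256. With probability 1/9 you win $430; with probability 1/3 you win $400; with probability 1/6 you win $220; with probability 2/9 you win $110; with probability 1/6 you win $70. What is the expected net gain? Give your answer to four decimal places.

E[payout] = 430·1/9 + 400·1/3 + 220·1/6 + 110·2/9 + 70·1/6
 = 430/9 + 400/3 + 110/3 + 220/9 + 35/3
 = 2285/9
Net = 2285/9 - 256 = -19/9

-2.1111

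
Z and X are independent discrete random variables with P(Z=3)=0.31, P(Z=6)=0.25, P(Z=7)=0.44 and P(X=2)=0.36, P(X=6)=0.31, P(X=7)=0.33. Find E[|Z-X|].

2.18

E[|Z-X|] = Σ_z Σ_x |z-x| · P(Z=z)P(X=x)
 = 1·0.1116 + 3·0.0961 + 4·0.1023 + 4·0.09 + 0·0.0775 + 1·0.0825 + 5·0.1584 + 1·0.1364 + 0·0.1452
 = 0.1116 + 0.2883 + 0.4092 + 0.36 + 0 + 0.0825 + 0.792 + 0.1364 + 0
 = 2.18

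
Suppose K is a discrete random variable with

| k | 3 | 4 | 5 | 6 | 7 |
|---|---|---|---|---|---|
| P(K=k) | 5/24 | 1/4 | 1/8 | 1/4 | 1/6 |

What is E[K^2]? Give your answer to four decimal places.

E[K^2] = Σ k^2·P(K=k)
 = 9·5/24 + 16·1/4 + 25·1/8 + 36·1/4 + 49·1/6
 = 15/8 + 4 + 25/8 + 9 + 49/6
 = 157/6

26.1667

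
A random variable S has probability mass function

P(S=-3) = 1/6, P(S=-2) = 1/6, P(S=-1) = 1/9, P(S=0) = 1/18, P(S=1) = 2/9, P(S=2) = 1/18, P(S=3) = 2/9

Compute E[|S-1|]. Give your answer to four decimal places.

1.9444

E[|S-1|] = Σ |s-1|·P(S=s)
 = 4·1/6 + 3·1/6 + 2·1/9 + 1·1/18 + 0·2/9 + 1·1/18 + 2·2/9
 = 2/3 + 1/2 + 2/9 + 1/18 + 0 + 1/18 + 4/9
 = 35/18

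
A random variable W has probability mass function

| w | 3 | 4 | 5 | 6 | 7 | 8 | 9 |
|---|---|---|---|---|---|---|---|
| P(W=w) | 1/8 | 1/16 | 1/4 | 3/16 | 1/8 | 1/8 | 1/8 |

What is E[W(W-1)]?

33.375

E[W(W-1)] = Σ w(w-1)·P(W=w)
 = 6·1/8 + 12·1/16 + 20·1/4 + 30·3/16 + 42·1/8 + 56·1/8 + 72·1/8
 = 3/4 + 3/4 + 5 + 45/8 + 21/4 + 7 + 9
 = 267/8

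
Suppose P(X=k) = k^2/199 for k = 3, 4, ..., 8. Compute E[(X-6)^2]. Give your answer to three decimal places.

E[(X-6)^2] = Σ (x-6)^2·P(X=x)
 = 9·9/199 + 4·16/199 + 1·25/199 + 0·36/199 + 1·49/199 + 4·64/199
 = 81/199 + 64/199 + 25/199 + 0 + 49/199 + 256/199
 = 475/199

2.387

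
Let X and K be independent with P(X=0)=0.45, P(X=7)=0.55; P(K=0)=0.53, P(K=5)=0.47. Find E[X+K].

6.2

E[X+K] = Σ_x Σ_k (x+k) · P(X=x)P(K=k)
 = 0·0.2385 + 5·0.2115 + 7·0.2915 + 12·0.2585
 = 0 + 1.0575 + 2.0405 + 3.102
 = 6.2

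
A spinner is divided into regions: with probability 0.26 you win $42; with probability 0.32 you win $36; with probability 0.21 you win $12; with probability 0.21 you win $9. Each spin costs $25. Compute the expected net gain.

1.85

E[payout] = 42·0.26 + 36·0.32 + 12·0.21 + 9·0.21
 = 10.92 + 11.52 + 2.52 + 1.89
 = 26.85
Net = 26.85 - 25 = 1.85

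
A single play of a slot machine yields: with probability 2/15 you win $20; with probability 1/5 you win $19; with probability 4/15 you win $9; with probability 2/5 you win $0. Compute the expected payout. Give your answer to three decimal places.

E[payout] = 20·2/15 + 19·1/5 + 9·4/15 + 0·2/5
 = 8/3 + 19/5 + 12/5 + 0
 = 133/15

8.867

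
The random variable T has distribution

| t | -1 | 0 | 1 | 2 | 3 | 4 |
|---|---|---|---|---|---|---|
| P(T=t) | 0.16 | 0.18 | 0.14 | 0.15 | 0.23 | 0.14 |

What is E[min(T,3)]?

E[min(T,3)] = Σ min(t,3)·P(T=t)
 = (-1)·0.16 + 0·0.18 + 1·0.14 + 2·0.15 + 3·0.23 + 3·0.14
 = (-0.16) + 0 + 0.14 + 0.3 + 0.69 + 0.42
 = 1.39

1.39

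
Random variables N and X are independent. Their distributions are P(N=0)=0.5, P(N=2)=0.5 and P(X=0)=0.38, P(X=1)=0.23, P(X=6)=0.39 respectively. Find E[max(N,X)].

E[max(N,X)] = Σ_n Σ_x max(n,x) · P(N=n)P(X=x)
 = 0·0.19 + 1·0.115 + 6·0.195 + 2·0.19 + 2·0.115 + 6·0.195
 = 0 + 0.115 + 1.17 + 0.38 + 0.23 + 1.17
 = 3.065

3.065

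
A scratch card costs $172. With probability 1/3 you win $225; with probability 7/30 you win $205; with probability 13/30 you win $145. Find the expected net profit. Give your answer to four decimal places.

E[payout] = 225·1/3 + 205·7/30 + 145·13/30
 = 75 + 287/6 + 377/6
 = 557/3
Net = 557/3 - 172 = 41/3

13.6667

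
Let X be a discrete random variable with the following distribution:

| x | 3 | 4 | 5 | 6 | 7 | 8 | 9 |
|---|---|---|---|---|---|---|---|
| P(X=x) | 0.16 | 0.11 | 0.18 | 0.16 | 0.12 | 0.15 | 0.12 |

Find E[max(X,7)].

E[max(X,7)] = Σ max(x,7)·P(X=x)
 = 7·0.16 + 7·0.11 + 7·0.18 + 7·0.16 + 7·0.12 + 8·0.15 + 9·0.12
 = 1.12 + 0.77 + 1.26 + 1.12 + 0.84 + 1.2 + 1.08
 = 7.39

7.39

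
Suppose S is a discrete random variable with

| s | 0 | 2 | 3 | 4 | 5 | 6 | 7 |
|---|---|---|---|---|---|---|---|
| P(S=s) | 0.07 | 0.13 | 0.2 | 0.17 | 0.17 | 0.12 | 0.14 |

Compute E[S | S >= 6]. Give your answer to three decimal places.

6.538

P(S >= 6) = 0.12 + 0.14 = 0.26.
E[S | S >= 6] = [6·0.12 + 7·0.14] / 0.26
 = 1.7 / 0.26
 = 85/13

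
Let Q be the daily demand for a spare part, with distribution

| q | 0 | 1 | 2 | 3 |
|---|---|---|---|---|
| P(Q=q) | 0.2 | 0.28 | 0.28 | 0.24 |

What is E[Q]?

1.56

E[Q] = Σ q·P(Q=q)
 = 0·0.2 + 1·0.28 + 2·0.28 + 3·0.24
 = 0 + 0.28 + 0.56 + 0.72
 = 1.56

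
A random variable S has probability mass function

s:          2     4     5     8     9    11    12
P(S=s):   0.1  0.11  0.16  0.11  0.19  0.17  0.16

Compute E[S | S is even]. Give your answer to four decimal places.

P(S is even) = 0.1 + 0.11 + 0.11 + 0.16 = 0.48.
E[S | S is even] = [2·0.1 + 4·0.11 + 8·0.11 + 12·0.16] / 0.48
 = 3.44 / 0.48
 = 43/6

7.1667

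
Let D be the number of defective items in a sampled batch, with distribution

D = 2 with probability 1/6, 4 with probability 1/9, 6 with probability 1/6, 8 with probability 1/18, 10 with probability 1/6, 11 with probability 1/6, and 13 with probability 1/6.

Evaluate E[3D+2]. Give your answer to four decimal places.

25.6667

E[3D+2] = Σ (3d+2)·P(D=d)
 = 8·1/6 + 14·1/9 + 20·1/6 + 26·1/18 + 32·1/6 + 35·1/6 + 41·1/6
 = 4/3 + 14/9 + 10/3 + 13/9 + 16/3 + 35/6 + 41/6
 = 77/3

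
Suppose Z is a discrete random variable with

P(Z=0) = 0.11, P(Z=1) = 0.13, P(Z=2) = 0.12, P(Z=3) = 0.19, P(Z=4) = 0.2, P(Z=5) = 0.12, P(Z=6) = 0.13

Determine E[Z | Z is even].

3.25

P(Z is even) = 0.11 + 0.12 + 0.2 + 0.13 = 0.56.
E[Z | Z is even] = [0·0.11 + 2·0.12 + 4·0.2 + 6·0.13] / 0.56
 = 1.82 / 0.56
 = 13/4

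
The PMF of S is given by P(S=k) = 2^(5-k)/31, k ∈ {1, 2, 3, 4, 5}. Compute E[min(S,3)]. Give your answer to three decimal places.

E[min(S,3)] = Σ min(s,3)·P(S=s)
 = 1·16/31 + 2·8/31 + 3·4/31 + 3·2/31 + 3·1/31
 = 16/31 + 16/31 + 12/31 + 6/31 + 3/31
 = 53/31

1.710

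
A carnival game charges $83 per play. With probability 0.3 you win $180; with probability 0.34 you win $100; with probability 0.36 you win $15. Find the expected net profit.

E[payout] = 180·0.3 + 100·0.34 + 15·0.36
 = 54 + 34 + 5.4
 = 93.4
Net = 93.4 - 83 = 10.4

10.4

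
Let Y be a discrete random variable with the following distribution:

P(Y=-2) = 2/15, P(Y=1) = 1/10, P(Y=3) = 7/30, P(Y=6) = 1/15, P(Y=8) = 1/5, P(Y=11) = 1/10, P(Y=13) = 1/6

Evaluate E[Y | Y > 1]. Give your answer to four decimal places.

P(Y > 1) = 7/30 + 1/15 + 1/5 + 1/10 + 1/6 = 23/30.
E[Y | Y > 1] = [3·7/30 + 6·1/15 + 8·1/5 + 11·1/10 + 13·1/6] / (23/30)
 = 179/30 / (23/30)
 = 179/23

7.7826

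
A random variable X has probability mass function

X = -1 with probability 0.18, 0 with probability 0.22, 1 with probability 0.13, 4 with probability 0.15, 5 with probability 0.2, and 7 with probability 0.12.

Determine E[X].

2.39

E[X] = Σ x·P(X=x)
 = (-1)·0.18 + 0·0.22 + 1·0.13 + 4·0.15 + 5·0.2 + 7·0.12
 = (-0.18) + 0 + 0.13 + 0.6 + 1 + 0.84
 = 2.39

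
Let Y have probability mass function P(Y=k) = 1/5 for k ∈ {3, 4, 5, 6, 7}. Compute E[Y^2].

E[Y^2] = Σ y^2·P(Y=y)
 = 9·1/5 + 16·1/5 + 25·1/5 + 36·1/5 + 49·1/5
 = 9/5 + 16/5 + 5 + 36/5 + 49/5
 = 27

27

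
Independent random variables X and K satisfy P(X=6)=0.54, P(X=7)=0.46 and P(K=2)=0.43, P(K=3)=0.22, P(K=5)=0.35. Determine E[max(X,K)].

6.46

E[max(X,K)] = Σ_x Σ_k max(x,k) · P(X=x)P(K=k)
 = 6·0.2322 + 6·0.1188 + 6·0.189 + 7·0.1978 + 7·0.1012 + 7·0.161
 = 1.3932 + 0.7128 + 1.134 + 1.3846 + 0.7084 + 1.127
 = 6.46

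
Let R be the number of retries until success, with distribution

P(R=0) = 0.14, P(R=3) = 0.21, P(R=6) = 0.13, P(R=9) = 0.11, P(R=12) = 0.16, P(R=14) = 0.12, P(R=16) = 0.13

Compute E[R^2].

95.32

E[R^2] = Σ r^2·P(R=r)
 = 0·0.14 + 9·0.21 + 36·0.13 + 81·0.11 + 144·0.16 + 196·0.12 + 256·0.13
 = 0 + 1.89 + 4.68 + 8.91 + 23.04 + 23.52 + 33.28
 = 95.32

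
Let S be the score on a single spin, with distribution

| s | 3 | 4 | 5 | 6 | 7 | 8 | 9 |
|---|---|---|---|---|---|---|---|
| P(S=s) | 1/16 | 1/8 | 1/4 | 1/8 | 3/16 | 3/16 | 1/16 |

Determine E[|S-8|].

2.0625

E[|S-8|] = Σ |s-8|·P(S=s)
 = 5·1/16 + 4·1/8 + 3·1/4 + 2·1/8 + 1·3/16 + 0·3/16 + 1·1/16
 = 5/16 + 1/2 + 3/4 + 1/4 + 3/16 + 0 + 1/16
 = 33/16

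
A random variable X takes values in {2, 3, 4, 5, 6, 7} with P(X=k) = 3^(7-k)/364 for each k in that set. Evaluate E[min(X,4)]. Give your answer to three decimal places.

2.442

E[min(X,4)] = Σ min(x,4)·P(X=x)
 = 2·243/364 + 3·81/364 + 4·27/364 + 4·9/364 + 4·3/364 + 4·1/364
 = 243/182 + 243/364 + 27/91 + 9/91 + 3/91 + 1/91
 = 127/52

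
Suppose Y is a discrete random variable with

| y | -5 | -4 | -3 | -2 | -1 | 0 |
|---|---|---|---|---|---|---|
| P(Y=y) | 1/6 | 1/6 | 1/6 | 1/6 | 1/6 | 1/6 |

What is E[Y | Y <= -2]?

-3.5

P(Y <= -2) = 1/6 + 1/6 + 1/6 + 1/6 = 2/3.
E[Y | Y <= -2] = [(-5)·1/6 + (-4)·1/6 + (-3)·1/6 + (-2)·1/6] / (2/3)
 = -7/3 / (2/3)
 = -7/2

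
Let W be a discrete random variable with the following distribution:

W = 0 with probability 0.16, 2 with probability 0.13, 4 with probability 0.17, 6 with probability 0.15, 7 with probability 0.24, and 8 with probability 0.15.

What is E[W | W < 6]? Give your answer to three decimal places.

P(W < 6) = 0.16 + 0.13 + 0.17 = 0.46.
E[W | W < 6] = [0·0.16 + 2·0.13 + 4·0.17] / 0.46
 = 0.94 / 0.46
 = 47/23

2.043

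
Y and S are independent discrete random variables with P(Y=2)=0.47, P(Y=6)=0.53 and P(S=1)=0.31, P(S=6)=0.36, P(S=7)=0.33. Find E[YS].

E[YS] = Σ_y Σ_s ys · P(Y=y)P(S=s)
 = 2·0.1457 + 12·0.1692 + 14·0.1551 + 6·0.1643 + 36·0.1908 + 42·0.1749
 = 0.2914 + 2.0304 + 2.1714 + 0.9858 + 6.8688 + 7.3458
 = 19.6936

19.6936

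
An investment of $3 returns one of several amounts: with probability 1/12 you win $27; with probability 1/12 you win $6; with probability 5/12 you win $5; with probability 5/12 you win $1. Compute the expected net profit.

2.25

E[payout] = 27·1/12 + 6·1/12 + 5·5/12 + 1·5/12
 = 9/4 + 1/2 + 25/12 + 5/12
 = 21/4
Net = 21/4 - 3 = 9/4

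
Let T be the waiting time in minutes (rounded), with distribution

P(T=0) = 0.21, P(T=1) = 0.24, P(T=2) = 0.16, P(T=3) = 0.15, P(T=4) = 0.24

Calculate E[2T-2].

E[2T-2] = Σ (2t-2)·P(T=t)
 = (-2)·0.21 + 0·0.24 + 2·0.16 + 4·0.15 + 6·0.24
 = (-0.42) + 0 + 0.32 + 0.6 + 1.44
 = 1.94

1.94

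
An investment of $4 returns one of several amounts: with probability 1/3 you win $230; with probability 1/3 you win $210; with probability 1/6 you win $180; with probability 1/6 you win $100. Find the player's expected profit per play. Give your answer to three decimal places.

E[payout] = 230·1/3 + 210·1/3 + 180·1/6 + 100·1/6
 = 230/3 + 70 + 30 + 50/3
 = 580/3
Net = 580/3 - 4 = 568/3

189.333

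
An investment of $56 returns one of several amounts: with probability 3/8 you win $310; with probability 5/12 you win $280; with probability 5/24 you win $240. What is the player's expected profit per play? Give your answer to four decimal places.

E[payout] = 310·3/8 + 280·5/12 + 240·5/24
 = 465/4 + 350/3 + 50
 = 3395/12
Net = 3395/12 - 56 = 2723/12

226.9167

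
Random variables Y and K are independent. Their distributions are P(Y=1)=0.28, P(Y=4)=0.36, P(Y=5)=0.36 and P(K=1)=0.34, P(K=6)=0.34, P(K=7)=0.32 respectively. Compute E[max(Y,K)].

E[max(Y,K)] = Σ_y Σ_k max(y,k) · P(Y=y)P(K=k)
 = 1·0.0952 + 6·0.0952 + 7·0.0896 + 4·0.1224 + 6·0.1224 + 7·0.1152 + 5·0.1224 + 6·0.1224 + 7·0.1152
 = 0.0952 + 0.5712 + 0.6272 + 0.4896 + 0.7344 + 0.8064 + 0.612 + 0.7344 + 0.8064
 = 5.4768

5.4768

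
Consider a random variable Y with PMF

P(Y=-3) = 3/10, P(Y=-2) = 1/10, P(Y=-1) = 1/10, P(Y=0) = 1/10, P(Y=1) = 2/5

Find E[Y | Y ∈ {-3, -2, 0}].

-2.2

P(Y ∈ {-3, -2, 0}) = 3/10 + 1/10 + 1/10 = 1/2.
E[Y | Y ∈ {-3, -2, 0}] = [(-3)·3/10 + (-2)·1/10 + 0·1/10] / (1/2)
 = -11/10 / (1/2)
 = -11/5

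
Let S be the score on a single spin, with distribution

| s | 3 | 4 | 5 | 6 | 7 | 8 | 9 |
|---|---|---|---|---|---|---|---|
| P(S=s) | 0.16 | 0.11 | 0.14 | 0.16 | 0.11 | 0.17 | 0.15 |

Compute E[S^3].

E[S^3] = Σ s^3·P(S=s)
 = 27·0.16 + 64·0.11 + 125·0.14 + 216·0.16 + 343·0.11 + 512·0.17 + 729·0.15
 = 4.32 + 7.04 + 17.5 + 34.56 + 37.73 + 87.04 + 109.35
 = 297.54

297.54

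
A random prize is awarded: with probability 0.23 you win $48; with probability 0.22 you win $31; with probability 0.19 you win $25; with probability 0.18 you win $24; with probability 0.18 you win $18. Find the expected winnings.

E[payout] = 48·0.23 + 31·0.22 + 25·0.19 + 24·0.18 + 18·0.18
 = 11.04 + 6.82 + 4.75 + 4.32 + 3.24
 = 30.17

30.17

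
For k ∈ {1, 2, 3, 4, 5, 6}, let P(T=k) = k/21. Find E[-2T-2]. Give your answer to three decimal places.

E[-2T-2] = Σ (-2t-2)·P(T=t)
 = (-4)·1/21 + (-6)·2/21 + (-8)·1/7 + (-10)·4/21 + (-12)·5/21 + (-14)·2/7
 = (-4/21) + (-4/7) + (-8/7) + (-40/21) + (-20/7) + (-4)
 = -32/3

-10.667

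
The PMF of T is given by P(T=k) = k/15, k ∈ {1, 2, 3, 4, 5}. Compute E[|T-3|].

E[|T-3|] = Σ |t-3|·P(T=t)
 = 2·1/15 + 1·2/15 + 0·1/5 + 1·4/15 + 2·1/3
 = 2/15 + 2/15 + 0 + 4/15 + 2/3
 = 6/5

1.2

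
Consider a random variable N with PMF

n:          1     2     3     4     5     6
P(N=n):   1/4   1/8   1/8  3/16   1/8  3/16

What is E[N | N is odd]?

2.5

P(N is odd) = 1/4 + 1/8 + 1/8 = 1/2.
E[N | N is odd] = [1·1/4 + 3·1/8 + 5·1/8] / (1/2)
 = 5/4 / (1/2)
 = 5/2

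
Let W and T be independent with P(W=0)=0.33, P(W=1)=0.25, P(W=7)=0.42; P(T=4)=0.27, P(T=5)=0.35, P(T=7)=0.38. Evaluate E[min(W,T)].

2.5558

E[min(W,T)] = Σ_w Σ_t min(w,t) · P(W=w)P(T=t)
 = 0·0.0891 + 0·0.1155 + 0·0.1254 + 1·0.0675 + 1·0.0875 + 1·0.095 + 4·0.1134 + 5·0.147 + 7·0.1596
 = 0 + 0 + 0 + 0.0675 + 0.0875 + 0.095 + 0.4536 + 0.735 + 1.1172
 = 2.5558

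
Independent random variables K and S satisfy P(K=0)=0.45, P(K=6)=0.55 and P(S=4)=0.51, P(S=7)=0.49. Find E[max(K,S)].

6.031

E[max(K,S)] = Σ_k Σ_s max(k,s) · P(K=k)P(S=s)
 = 4·0.2295 + 7·0.2205 + 6·0.2805 + 7·0.2695
 = 0.918 + 1.5435 + 1.683 + 1.8865
 = 6.031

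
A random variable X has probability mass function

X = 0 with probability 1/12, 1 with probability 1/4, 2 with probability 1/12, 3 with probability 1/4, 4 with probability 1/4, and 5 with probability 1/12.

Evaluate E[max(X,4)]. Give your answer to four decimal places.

E[max(X,4)] = Σ max(x,4)·P(X=x)
 = 4·1/12 + 4·1/4 + 4·1/12 + 4·1/4 + 4·1/4 + 5·1/12
 = 1/3 + 1 + 1/3 + 1 + 1 + 5/12
 = 49/12

4.0833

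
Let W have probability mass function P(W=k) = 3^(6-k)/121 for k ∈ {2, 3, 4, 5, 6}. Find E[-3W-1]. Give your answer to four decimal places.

-8.4380

E[-3W-1] = Σ (-3w-1)·P(W=w)
 = (-7)·81/121 + (-10)·27/121 + (-13)·9/121 + (-16)·3/121 + (-19)·1/121
 = (-567/121) + (-270/121) + (-117/121) + (-48/121) + (-19/121)
 = -1021/121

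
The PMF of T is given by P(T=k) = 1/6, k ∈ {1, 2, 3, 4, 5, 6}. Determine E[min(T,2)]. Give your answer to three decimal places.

1.833

E[min(T,2)] = Σ min(t,2)·P(T=t)
 = 1·1/6 + 2·1/6 + 2·1/6 + 2·1/6 + 2·1/6 + 2·1/6
 = 1/6 + 1/3 + 1/3 + 1/3 + 1/3 + 1/3
 = 11/6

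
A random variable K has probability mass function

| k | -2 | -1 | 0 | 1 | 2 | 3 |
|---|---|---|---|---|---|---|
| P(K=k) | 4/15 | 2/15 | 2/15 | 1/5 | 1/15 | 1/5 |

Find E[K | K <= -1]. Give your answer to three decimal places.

-1.667

P(K <= -1) = 4/15 + 2/15 = 2/5.
E[K | K <= -1] = [(-2)·4/15 + (-1)·2/15] / (2/5)
 = -2/3 / (2/5)
 = -5/3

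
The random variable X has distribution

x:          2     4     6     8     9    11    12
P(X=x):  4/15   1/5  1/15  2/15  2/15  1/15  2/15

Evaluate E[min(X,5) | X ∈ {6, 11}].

5

P(X ∈ {6, 11}) = 1/15 + 1/15 = 2/15.
E[min(X,5) | X ∈ {6, 11}] = [5·1/15 + 5·1/15] / (2/15)
 = 2/3 / (2/15)
 = 5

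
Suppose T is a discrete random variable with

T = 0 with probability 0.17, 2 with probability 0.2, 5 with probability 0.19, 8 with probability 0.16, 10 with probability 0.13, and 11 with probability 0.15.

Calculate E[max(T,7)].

E[max(T,7)] = Σ max(t,7)·P(T=t)
 = 7·0.17 + 7·0.2 + 7·0.19 + 8·0.16 + 10·0.13 + 11·0.15
 = 1.19 + 1.4 + 1.33 + 1.28 + 1.3 + 1.65
 = 8.15

8.15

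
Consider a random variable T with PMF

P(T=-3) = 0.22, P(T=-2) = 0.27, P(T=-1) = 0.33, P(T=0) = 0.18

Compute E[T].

E[T] = Σ t·P(T=t)
 = (-3)·0.22 + (-2)·0.27 + (-1)·0.33 + 0·0.18
 = (-0.66) + (-0.54) + (-0.33) + 0
 = -1.53

-1.53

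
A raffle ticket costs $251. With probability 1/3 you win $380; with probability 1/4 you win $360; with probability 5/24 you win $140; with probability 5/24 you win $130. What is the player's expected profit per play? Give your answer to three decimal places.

E[payout] = 380·1/3 + 360·1/4 + 140·5/24 + 130·5/24
 = 380/3 + 90 + 175/6 + 325/12
 = 3275/12
Net = 3275/12 - 251 = 263/12

21.917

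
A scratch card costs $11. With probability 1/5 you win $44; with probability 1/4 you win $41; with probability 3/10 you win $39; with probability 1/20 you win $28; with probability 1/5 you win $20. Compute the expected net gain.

E[payout] = 44·1/5 + 41·1/4 + 39·3/10 + 28·1/20 + 20·1/5
 = 44/5 + 41/4 + 117/10 + 7/5 + 4
 = 723/20
Net = 723/20 - 11 = 503/20

25.15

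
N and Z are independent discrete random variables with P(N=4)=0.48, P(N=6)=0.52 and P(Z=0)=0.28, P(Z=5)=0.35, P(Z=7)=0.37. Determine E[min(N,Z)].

E[min(N,Z)] = Σ_n Σ_z min(n,z) · P(N=n)P(Z=z)
 = 0·0.1344 + 4·0.168 + 4·0.1776 + 0·0.1456 + 5·0.182 + 6·0.1924
 = 0 + 0.672 + 0.7104 + 0 + 0.91 + 1.1544
 = 3.4468

3.4468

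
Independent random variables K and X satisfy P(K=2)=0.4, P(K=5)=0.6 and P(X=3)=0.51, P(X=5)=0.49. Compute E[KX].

E[KX] = Σ_k Σ_x kx · P(K=k)P(X=x)
 = 6·0.204 + 10·0.196 + 15·0.306 + 25·0.294
 = 1.224 + 1.96 + 4.59 + 7.35
 = 15.124

15.124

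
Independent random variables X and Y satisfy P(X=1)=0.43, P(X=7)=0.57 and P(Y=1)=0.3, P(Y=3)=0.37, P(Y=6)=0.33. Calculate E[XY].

14.9838

E[XY] = Σ_x Σ_y xy · P(X=x)P(Y=y)
 = 1·0.129 + 3·0.1591 + 6·0.1419 + 7·0.171 + 21·0.2109 + 42·0.1881
 = 0.129 + 0.4773 + 0.8514 + 1.197 + 4.4289 + 7.9002
 = 14.9838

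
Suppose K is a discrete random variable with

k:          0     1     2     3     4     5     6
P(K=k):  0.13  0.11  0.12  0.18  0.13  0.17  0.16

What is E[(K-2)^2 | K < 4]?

1.5

P(K < 4) = 0.13 + 0.11 + 0.12 + 0.18 = 0.54.
E[(K-2)^2 | K < 4] = [4·0.13 + 1·0.11 + 0·0.12 + 1·0.18] / 0.54
 = 0.81 / 0.54
 = 3/2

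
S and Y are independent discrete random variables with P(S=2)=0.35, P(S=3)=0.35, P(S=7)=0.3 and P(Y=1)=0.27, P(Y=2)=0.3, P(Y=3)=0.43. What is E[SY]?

E[SY] = Σ_s Σ_y sy · P(S=s)P(Y=y)
 = 2·0.0945 + 4·0.105 + 6·0.1505 + 3·0.0945 + 6·0.105 + 9·0.1505 + 7·0.081 + 14·0.09 + 21·0.129
 = 0.189 + 0.42 + 0.903 + 0.2835 + 0.63 + 1.3545 + 0.567 + 1.26 + 2.709
 = 8.316

8.316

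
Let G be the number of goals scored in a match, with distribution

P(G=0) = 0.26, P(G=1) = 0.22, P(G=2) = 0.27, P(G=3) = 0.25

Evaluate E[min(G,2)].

1.26

E[min(G,2)] = Σ min(g,2)·P(G=g)
 = 0·0.26 + 1·0.22 + 2·0.27 + 2·0.25
 = 0 + 0.22 + 0.54 + 0.5
 = 1.26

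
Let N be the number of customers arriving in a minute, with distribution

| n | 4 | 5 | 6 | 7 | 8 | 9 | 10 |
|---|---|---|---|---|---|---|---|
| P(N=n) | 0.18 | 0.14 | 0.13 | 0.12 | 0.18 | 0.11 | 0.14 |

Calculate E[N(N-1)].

E[N(N-1)] = Σ n(n-1)·P(N=n)
 = 12·0.18 + 20·0.14 + 30·0.13 + 42·0.12 + 56·0.18 + 72·0.11 + 90·0.14
 = 2.16 + 2.8 + 3.9 + 5.04 + 10.08 + 7.92 + 12.6
 = 44.5

44.5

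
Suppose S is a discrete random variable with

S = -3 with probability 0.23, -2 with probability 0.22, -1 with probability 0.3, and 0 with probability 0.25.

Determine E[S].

-1.43

E[S] = Σ s·P(S=s)
 = (-3)·0.23 + (-2)·0.22 + (-1)·0.3 + 0·0.25
 = (-0.69) + (-0.44) + (-0.3) + 0
 = -1.43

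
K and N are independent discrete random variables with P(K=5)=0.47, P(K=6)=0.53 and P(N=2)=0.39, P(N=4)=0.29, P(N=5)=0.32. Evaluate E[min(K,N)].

E[min(K,N)] = Σ_k Σ_n min(k,n) · P(K=k)P(N=n)
 = 2·0.1833 + 4·0.1363 + 5·0.1504 + 2·0.2067 + 4·0.1537 + 5·0.1696
 = 0.3666 + 0.5452 + 0.752 + 0.4134 + 0.6148 + 0.848
 = 3.54

3.54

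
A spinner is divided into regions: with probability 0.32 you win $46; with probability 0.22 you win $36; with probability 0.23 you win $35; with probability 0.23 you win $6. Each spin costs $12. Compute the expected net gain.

E[payout] = 46·0.32 + 36·0.22 + 35·0.23 + 6·0.23
 = 14.72 + 7.92 + 8.05 + 1.38
 = 32.07
Net = 32.07 - 12 = 20.07

20.07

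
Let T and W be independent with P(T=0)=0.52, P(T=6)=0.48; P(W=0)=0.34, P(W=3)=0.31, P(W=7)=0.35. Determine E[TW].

E[TW] = Σ_t Σ_w tw · P(T=t)P(W=w)
 = 0·0.1768 + 0·0.1612 + 0·0.182 + 0·0.1632 + 18·0.1488 + 42·0.168
 = 0 + 0 + 0 + 0 + 2.6784 + 7.056
 = 9.7344

9.7344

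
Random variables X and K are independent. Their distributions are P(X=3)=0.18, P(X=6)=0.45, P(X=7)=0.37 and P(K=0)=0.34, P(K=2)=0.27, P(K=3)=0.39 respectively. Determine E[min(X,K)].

E[min(X,K)] = Σ_x Σ_k min(x,k) · P(X=x)P(K=k)
 = 0·0.0612 + 2·0.0486 + 3·0.0702 + 0·0.153 + 2·0.1215 + 3·0.1755 + 0·0.1258 + 2·0.0999 + 3·0.1443
 = 0 + 0.0972 + 0.2106 + 0 + 0.243 + 0.5265 + 0 + 0.1998 + 0.4329
 = 1.71

1.71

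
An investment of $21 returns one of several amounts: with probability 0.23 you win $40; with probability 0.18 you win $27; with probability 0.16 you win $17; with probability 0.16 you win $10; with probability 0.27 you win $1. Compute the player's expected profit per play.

-2.35

E[payout] = 40·0.23 + 27·0.18 + 17·0.16 + 10·0.16 + 1·0.27
 = 9.2 + 4.86 + 2.72 + 1.6 + 0.27
 = 18.65
Net = 18.65 - 21 = -2.35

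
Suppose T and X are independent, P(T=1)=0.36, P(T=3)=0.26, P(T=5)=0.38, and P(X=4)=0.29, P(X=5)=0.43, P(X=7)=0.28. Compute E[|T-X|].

E[|T-X|] = Σ_t Σ_x |t-x| · P(T=t)P(X=x)
 = 3·0.1044 + 4·0.1548 + 6·0.1008 + 1·0.0754 + 2·0.1118 + 4·0.0728 + 1·0.1102 + 0·0.1634 + 2·0.1064
 = 0.3132 + 0.6192 + 0.6048 + 0.0754 + 0.2236 + 0.2912 + 0.1102 + 0 + 0.2128
 = 2.4504

2.4504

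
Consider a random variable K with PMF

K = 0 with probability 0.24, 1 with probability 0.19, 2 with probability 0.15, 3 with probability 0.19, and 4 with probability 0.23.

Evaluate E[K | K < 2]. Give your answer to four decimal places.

0.4419

P(K < 2) = 0.24 + 0.19 = 0.43.
E[K | K < 2] = [0·0.24 + 1·0.19] / 0.43
 = 0.19 / 0.43
 = 19/43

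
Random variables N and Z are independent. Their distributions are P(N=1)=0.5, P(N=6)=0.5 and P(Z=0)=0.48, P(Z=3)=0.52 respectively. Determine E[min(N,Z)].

E[min(N,Z)] = Σ_n Σ_z min(n,z) · P(N=n)P(Z=z)
 = 0·0.24 + 1·0.26 + 0·0.24 + 3·0.26
 = 0 + 0.26 + 0 + 0.78
 = 1.04

1.04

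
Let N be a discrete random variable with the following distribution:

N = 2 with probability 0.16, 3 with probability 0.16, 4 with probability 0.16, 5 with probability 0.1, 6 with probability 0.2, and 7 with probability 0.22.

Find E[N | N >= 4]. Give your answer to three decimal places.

5.706

P(N >= 4) = 0.16 + 0.1 + 0.2 + 0.22 = 0.68.
E[N | N >= 4] = [4·0.16 + 5·0.1 + 6·0.2 + 7·0.22] / 0.68
 = 3.88 / 0.68
 = 97/17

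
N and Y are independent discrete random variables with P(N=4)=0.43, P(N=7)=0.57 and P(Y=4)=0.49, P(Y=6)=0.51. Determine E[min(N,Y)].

4.5814

E[min(N,Y)] = Σ_n Σ_y min(n,y) · P(N=n)P(Y=y)
 = 4·0.2107 + 4·0.2193 + 4·0.2793 + 6·0.2907
 = 0.8428 + 0.8772 + 1.1172 + 1.7442
 = 4.5814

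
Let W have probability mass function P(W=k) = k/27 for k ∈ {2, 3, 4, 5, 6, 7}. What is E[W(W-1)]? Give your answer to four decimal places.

E[W(W-1)] = Σ w(w-1)·P(W=w)
 = 2·2/27 + 6·1/9 + 12·4/27 + 20·5/27 + 30·2/9 + 42·7/27
 = 4/27 + 2/3 + 16/9 + 100/27 + 20/3 + 98/9
 = 644/27

23.8519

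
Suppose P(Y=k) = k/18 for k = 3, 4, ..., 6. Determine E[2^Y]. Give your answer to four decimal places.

35.1111

E[2^Y] = Σ 2^y·P(Y=y)
 = 8·1/6 + 16·2/9 + 32·5/18 + 64·1/3
 = 4/3 + 32/9 + 80/9 + 64/3
 = 316/9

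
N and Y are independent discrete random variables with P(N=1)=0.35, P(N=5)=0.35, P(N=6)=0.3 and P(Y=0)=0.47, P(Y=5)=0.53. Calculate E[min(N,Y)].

1.908

E[min(N,Y)] = Σ_n Σ_y min(n,y) · P(N=n)P(Y=y)
 = 0·0.1645 + 1·0.1855 + 0·0.1645 + 5·0.1855 + 0·0.141 + 5·0.159
 = 0 + 0.1855 + 0 + 0.9275 + 0 + 0.795
 = 1.908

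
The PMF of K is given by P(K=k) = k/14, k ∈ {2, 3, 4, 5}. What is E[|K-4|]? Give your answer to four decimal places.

E[|K-4|] = Σ |k-4|·P(K=k)
 = 2·1/7 + 1·3/14 + 0·2/7 + 1·5/14
 = 2/7 + 3/14 + 0 + 5/14
 = 6/7

0.8571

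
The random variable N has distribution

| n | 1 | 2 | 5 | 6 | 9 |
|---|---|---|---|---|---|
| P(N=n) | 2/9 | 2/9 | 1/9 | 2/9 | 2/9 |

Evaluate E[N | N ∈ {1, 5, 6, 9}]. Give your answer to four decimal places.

P(N ∈ {1, 5, 6, 9}) = 2/9 + 1/9 + 2/9 + 2/9 = 7/9.
E[N | N ∈ {1, 5, 6, 9}] = [1·2/9 + 5·1/9 + 6·2/9 + 9·2/9] / (7/9)
 = 37/9 / (7/9)
 = 37/7

5.2857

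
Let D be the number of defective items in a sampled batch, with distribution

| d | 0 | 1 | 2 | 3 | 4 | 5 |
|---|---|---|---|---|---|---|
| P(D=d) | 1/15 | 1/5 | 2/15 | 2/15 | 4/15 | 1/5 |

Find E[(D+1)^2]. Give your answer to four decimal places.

E[(D+1)^2] = Σ (d+1)^2·P(D=d)
 = 1·1/15 + 4·1/5 + 9·2/15 + 16·2/15 + 25·4/15 + 36·1/5
 = 1/15 + 4/5 + 6/5 + 32/15 + 20/3 + 36/5
 = 271/15

18.0667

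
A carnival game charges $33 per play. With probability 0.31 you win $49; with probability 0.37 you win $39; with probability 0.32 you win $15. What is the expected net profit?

E[payout] = 49·0.31 + 39·0.37 + 15·0.32
 = 15.19 + 14.43 + 4.8
 = 34.42
Net = 34.42 - 33 = 1.42

1.42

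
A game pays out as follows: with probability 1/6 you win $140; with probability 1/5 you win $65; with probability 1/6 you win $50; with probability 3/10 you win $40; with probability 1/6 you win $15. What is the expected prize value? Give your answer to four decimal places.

59.1667

E[payout] = 140·1/6 + 65·1/5 + 50·1/6 + 40·3/10 + 15·1/6
 = 70/3 + 13 + 25/3 + 12 + 5/2
 = 355/6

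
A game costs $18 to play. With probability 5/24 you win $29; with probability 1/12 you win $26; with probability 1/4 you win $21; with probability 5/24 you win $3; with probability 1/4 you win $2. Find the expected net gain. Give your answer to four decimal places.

E[payout] = 29·5/24 + 26·1/12 + 21·1/4 + 3·5/24 + 2·1/4
 = 145/24 + 13/6 + 21/4 + 5/8 + 1/2
 = 175/12
Net = 175/12 - 18 = -41/12

-3.4167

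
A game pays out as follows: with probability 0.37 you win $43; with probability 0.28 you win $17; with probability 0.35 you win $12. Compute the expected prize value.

E[payout] = 43·0.37 + 17·0.28 + 12·0.35
 = 15.91 + 4.76 + 4.2
 = 24.87

24.87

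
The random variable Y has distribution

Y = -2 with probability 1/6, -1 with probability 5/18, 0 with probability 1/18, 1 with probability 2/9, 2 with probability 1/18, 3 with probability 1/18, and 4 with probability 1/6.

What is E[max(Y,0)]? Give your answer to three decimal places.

E[max(Y,0)] = Σ max(y,0)·P(Y=y)
 = 0·1/6 + 0·5/18 + 0·1/18 + 1·2/9 + 2·1/18 + 3·1/18 + 4·1/6
 = 0 + 0 + 0 + 2/9 + 1/9 + 1/6 + 2/3
 = 7/6

1.167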